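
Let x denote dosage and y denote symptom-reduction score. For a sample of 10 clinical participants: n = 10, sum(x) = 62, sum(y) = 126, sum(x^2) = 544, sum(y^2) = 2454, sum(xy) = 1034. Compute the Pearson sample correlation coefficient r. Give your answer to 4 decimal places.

Numerator: nΣxy − (Σx)(Σy) = 10·1034 − (62)(126) = 2528
Denominator: √[(nΣx²−(Σx)²)(nΣy²−(Σy)²)]
  nΣx²−(Σx)² = 10·544 − 3844 = 1596;  nΣy²−(Σy)² = 10·2454 − 15876 = 8664
  √(1596·8664) = √13827744 = 3718.5675
r = 2528 / 3718.5675 = 0.6798

0.6798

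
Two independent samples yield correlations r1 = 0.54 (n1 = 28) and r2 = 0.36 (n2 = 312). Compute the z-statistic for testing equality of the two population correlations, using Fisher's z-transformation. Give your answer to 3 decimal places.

z1 = atanh(0.54) = 0.604156,  z2 = atanh(0.36) = 0.376886
SE = √(1/(n1−3) + 1/(n2−3)) = √(1/25 + 1/309) = √(0.0400000 + 0.0032362) = √0.0432362 = 0.207933
z = (z1 − z2)/SE = (0.604156 − 0.376886) / 0.207933 = 0.227270 / 0.207933 = 1.093

1.093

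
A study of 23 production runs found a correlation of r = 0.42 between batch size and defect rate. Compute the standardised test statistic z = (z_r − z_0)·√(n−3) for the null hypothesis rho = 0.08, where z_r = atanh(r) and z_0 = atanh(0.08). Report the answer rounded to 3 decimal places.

Fisher z: atanh(0.42) = 0.447692, atanh(0.08) = 0.080171
z = (z_r − z_0)·√(n−3) = (0.447692 − 0.080171)·√20 = 0.367521 · 4.472136 = 1.644

1.644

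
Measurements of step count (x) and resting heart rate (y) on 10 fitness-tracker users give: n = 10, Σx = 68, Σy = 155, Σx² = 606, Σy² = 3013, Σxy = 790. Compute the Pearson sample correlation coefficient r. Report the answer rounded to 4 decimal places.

-0.8916

Numerator: nΣxy − (Σx)(Σy) = 10·790 − (68)(155) = -2640
Denominator: √[(nΣx²−(Σx)²)(nΣy²−(Σy)²)]
  nΣx²−(Σx)² = 10·606 − 4624 = 1436;  nΣy²−(Σy)² = 10·3013 − 24025 = 6105
  √(1436·6105) = √8766780 = 2960.8749
r = -2640 / 2960.8749 = -0.8916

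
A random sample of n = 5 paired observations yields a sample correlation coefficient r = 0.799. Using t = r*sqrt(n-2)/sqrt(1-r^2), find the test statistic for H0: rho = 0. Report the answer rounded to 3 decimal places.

2.301

t = r·√(n−2) / √(1−r²) with r = 0.799, n = 5
  = 0.799·√3 / √(1 − 0.638401)
  = 0.799·1.732051 / 0.601331
  = 1.383909 / 0.601331 = 2.301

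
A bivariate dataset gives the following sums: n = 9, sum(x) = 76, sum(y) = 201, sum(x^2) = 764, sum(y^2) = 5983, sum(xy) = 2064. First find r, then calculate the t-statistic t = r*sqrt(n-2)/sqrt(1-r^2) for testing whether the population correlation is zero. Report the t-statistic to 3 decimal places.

4.421

Numerator: nΣxy − (Σx)(Σy) = 9·2064 − (76)(201) = 3300
Denominator: √[(nΣx²−(Σx)²)(nΣy²−(Σy)²)]
  nΣx²−(Σx)² = 9·764 − 5776 = 1100;  nΣy²−(Σy)² = 9·5983 − 40401 = 13446
  √(1100·13446) = √14790600 = 3845.8549
r = 3300 / 3845.8549 = 0.8581
t = r·√(n−2)/√(1−r²) = 0.8581·√7 / √(1−0.736336) = 2.270319 / 0.513482 = 4.421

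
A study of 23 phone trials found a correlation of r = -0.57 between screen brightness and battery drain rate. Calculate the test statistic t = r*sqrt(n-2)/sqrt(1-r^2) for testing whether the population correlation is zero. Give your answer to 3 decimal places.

1 − r² = 1 − 0.3249 = 0.6751;  √(1−r²) = 0.821645
√(n−2) = √21 = 4.582576
t = r·√(n−2)/√(1−r²) = -0.57 · 4.582576 / 0.821645 = -3.179

-3.179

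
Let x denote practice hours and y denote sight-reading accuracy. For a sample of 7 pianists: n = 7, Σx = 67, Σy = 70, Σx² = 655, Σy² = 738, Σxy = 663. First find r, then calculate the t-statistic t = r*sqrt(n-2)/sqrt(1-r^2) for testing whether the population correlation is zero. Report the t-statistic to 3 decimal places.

S_xy = nΣxy − ΣxΣy = 7·663 − 67·70 = 4641 − 4690 = -49
S_xx = nΣx² − (Σx)² = 7·655 − 67² = 4585 − 4489 = 96
S_yy = nΣy² − (Σy)² = 7·738 − 70² = 5166 − 4900 = 266
r = S_xy / √(S_xx·S_yy) = -49 / √(96·266) = -49 / √25536 = -49 / 159.7999 = -0.3066
t = r·√(n−2)/√(1−r²) = -0.3066·√5 / √(1−0.094004) = -0.685578 / 0.951838 = -0.720

-0.720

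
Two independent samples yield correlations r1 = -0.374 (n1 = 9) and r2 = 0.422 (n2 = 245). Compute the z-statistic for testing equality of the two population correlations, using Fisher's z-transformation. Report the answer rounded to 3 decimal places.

-2.040

Fisher z-transforms: z1 = atanh(-0.374) = -0.393066, z2 = atanh(0.422) = 0.450123; difference d = -0.843189
Var(d) = 1/6 + 1/242 = 0.1666667 + 0.0041322 = 0.1707989
z = d/√Var(d) = -0.843189 / √0.1707989 = -0.843189 / 0.413278 = -2.040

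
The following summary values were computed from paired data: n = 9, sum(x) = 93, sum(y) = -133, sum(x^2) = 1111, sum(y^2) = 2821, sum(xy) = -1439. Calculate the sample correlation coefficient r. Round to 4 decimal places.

S_xy = nΣxy − ΣxΣy = 9·(-1439) − 93·(-133) = -12951 − (-12369) = -582
S_xx = nΣx² − (Σx)² = 9·1111 − 93² = 9999 − 8649 = 1350
S_yy = nΣy² − (Σy)² = 9·2821 − (-133)² = 25389 − 17689 = 7700
r = S_xy / √(S_xx·S_yy) = -582 / √(1350·7700) = -582 / √10395000 = -582 / 3224.1278 = -0.1805

-0.1805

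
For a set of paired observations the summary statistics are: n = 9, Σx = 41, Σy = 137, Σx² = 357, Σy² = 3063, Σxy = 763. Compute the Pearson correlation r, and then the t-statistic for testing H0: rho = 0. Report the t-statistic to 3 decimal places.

0.958

S_xy = nΣxy − ΣxΣy = 9·763 − 41·137 = 6867 − 5617 = 1250
S_xx = nΣx² − (Σx)² = 9·357 − 41² = 3213 − 1681 = 1532
S_yy = nΣy² − (Σy)² = 9·3063 − 137² = 27567 − 18769 = 8798
r = S_xy / √(S_xx·S_yy) = 1250 / √(1532·8798) = 1250 / √13478536 = 1250 / 3671.3126 = 0.3405
t = r·√(n−2)/√(1−r²) = 0.3405·√7 / √(1−0.115940) = 0.900878 / 0.940245 = 0.958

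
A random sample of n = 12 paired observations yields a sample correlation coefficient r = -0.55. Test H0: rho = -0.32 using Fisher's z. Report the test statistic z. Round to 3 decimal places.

z_r = atanh(-0.55) = -0.618381,  z_0 = atanh(-0.32) = -0.331647
SE = 1/√(n−3) = 1/√9 = 0.333333
z = (z_r − z_0)/SE = (-0.618381 − (-0.331647)) / 0.333333 = -0.286734 / 0.333333 = -0.860

-0.860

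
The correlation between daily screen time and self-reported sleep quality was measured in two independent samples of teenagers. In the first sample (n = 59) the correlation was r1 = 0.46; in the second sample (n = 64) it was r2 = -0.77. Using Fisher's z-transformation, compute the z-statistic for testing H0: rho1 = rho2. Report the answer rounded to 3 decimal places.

z1 = atanh(0.46) = 0.497311,  z2 = atanh(-0.77) = -1.020328
SE = √(1/(n1−3) + 1/(n2−3)) = √(1/56 + 1/61) = √(0.0178571 + 0.0163934) = √0.0342505 = 0.185069
z = (z1 − z2)/SE = (0.497311 − (-1.020328)) / 0.185069 = 1.517639 / 0.185069 = 8.200

8.200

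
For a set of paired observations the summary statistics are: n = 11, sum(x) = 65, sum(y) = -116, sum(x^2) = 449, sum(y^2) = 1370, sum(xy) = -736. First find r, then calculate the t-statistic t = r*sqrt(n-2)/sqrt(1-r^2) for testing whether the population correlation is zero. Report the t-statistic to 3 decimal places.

S_xy = nΣxy − ΣxΣy = 11·(-736) − 65·(-116) = -8096 − (-7540) = -556
S_xx = nΣx² − (Σx)² = 11·449 − 65² = 4939 − 4225 = 714
S_yy = nΣy² − (Σy)² = 11·1370 − (-116)² = 15070 − 13456 = 1614
r = S_xy / √(S_xx·S_yy) = -556 / √(714·1614) = -556 / √1152396 = -556 / 1073.4971 = -0.5179
t = r·√(n−2)/√(1−r²) = -0.5179·√9 / √(1−0.268220) = -1.553700 / 0.855441 = -1.816

-1.816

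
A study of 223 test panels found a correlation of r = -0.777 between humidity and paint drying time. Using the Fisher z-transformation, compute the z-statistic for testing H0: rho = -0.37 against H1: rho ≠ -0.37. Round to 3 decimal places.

-9.631

z_r = atanh(-0.777) = -1.037755,  z_0 = atanh(-0.37) = -0.388423
SE = 1/√(n−3) = 1/√220 = 0.067420
z = (z_r − z_0)/SE = (-1.037755 − (-0.388423)) / 0.067420 = -0.649332 / 0.067420 = -9.631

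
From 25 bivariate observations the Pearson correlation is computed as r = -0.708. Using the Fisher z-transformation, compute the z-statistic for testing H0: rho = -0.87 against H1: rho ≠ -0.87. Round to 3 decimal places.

2.110

z_r = atanh(-0.708) = -0.883162,  z_0 = atanh(-0.87) = -1.333080
SE = 1/√(n−3) = 1/√22 = 0.213201
z = (z_r − z_0)/SE = (-0.883162 − (-1.333080)) / 0.213201 = 0.449918 / 0.213201 = 2.110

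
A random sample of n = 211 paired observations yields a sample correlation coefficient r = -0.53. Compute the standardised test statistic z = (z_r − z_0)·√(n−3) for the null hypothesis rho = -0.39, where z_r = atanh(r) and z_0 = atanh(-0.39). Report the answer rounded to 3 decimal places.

-2.572

Fisher z: atanh(-0.53) = -0.590145, atanh(-0.39) = -0.411800
z = (z_r − z_0)·√(n−3) = (-0.590145 − (-0.411800))·√208 = -0.178345 · 14.422205 = -2.572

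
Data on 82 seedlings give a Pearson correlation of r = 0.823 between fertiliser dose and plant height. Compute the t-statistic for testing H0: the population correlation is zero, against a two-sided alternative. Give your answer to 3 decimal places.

12.959

t = r·√(n−2) / √(1−r²) with r = 0.823, n = 82
  = 0.823·√80 / √(1 − 0.677329)
  = 0.823·8.944272 / 0.568041
  = 7.361136 / 0.568041 = 12.959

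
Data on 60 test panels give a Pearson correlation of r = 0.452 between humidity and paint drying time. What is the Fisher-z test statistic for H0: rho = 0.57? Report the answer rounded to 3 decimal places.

Fisher z: atanh(0.452) = 0.487211, atanh(0.57) = 0.647523
z = (z_r − z_0)·√(n−3) = (0.487211 − 0.647523)·√57 = -0.160312 · 7.549834 = -1.210

-1.210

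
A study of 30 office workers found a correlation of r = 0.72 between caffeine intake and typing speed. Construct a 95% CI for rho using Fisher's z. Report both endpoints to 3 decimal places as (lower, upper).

(0.486, 0.858)

Fisher z: z_r = atanh(r) = ½·ln((1+0.72)/(1−0.72)) = 0.907645
SE(z) = 1/√(n−3) = 1/√27 = 0.192450
95% ⇒ z* = 1.960; margin = 1.960·0.192450 = 0.377202
CI on z-scale: (0.530443, 1.284847)
Back-transform: tanh(0.530443) = 0.485720, tanh(1.284847) = 0.857771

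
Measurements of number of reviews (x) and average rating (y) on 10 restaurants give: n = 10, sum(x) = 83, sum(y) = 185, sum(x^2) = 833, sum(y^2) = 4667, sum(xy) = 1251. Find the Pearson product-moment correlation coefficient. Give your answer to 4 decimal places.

-0.6718

Numerator: nΣxy − (Σx)(Σy) = 10·1251 − (83)(185) = -2845
Denominator: √[(nΣx²−(Σx)²)(nΣy²−(Σy)²)]
  nΣx²−(Σx)² = 10·833 − 6889 = 1441;  nΣy²−(Σy)² = 10·4667 − 34225 = 12445
  √(1441·12445) = √17933245 = 4234.7662
r = -2845 / 4234.7662 = -0.6718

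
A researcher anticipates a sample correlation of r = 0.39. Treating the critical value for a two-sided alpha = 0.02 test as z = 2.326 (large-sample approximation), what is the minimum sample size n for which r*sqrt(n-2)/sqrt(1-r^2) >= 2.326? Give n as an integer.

33

r√(n−2)/√(1−r²) ≥ 2.326  ⇔  n−2 ≥ (2.326)²·(1−r²)/r²
(1−r²)/r² = (1−0.1521)/0.1521 = 5.5746
n ≥ 2 + 5.410276·5.5746 = 2 + 30.1601 = 32.1601
⌈32.1601⌉ = 33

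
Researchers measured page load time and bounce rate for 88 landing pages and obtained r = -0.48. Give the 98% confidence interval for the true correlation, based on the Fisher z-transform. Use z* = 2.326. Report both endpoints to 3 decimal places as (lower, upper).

(-0.650, -0.264)

z_r = atanh(-0.48) = -0.522984;  SE = 1/√(n−3) = 1/√85 = 0.108465
z-limits: -0.522984 ± 2.326·0.108465 = -0.522984 ± 0.252290 = [-0.775274, -0.270694]
ρ-limits: (tanh -0.775274, tanh -0.270694) = (-0.650, -0.264)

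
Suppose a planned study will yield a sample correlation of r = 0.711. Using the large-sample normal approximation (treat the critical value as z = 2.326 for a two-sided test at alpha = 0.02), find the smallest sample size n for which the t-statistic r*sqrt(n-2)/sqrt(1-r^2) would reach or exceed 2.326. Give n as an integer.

r√(n−2)/√(1−r²) ≥ 2.326  ⇔  n−2 ≥ (2.326)²·(1−r²)/r²
(1−r²)/r² = (1−0.505521)/0.505521 = 0.9782
n ≥ 2 + 5.410276·0.9782 = 2 + 5.2923 = 7.2923
⌈7.2923⌉ = 8

8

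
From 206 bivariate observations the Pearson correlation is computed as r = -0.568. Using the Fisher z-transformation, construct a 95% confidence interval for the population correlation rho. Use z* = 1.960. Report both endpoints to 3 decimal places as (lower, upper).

(-0.654, -0.468)

z_r = atanh(-0.568) = -0.644565;  SE = 1/√(n−3) = 1/√203 = 0.070186
z-limits: -0.644565 ± 1.960·0.070186 = -0.644565 ± 0.137565 = [-0.782130, -0.507000]
ρ-limits: (tanh -0.782130, tanh -0.507000) = (-0.654, -0.468)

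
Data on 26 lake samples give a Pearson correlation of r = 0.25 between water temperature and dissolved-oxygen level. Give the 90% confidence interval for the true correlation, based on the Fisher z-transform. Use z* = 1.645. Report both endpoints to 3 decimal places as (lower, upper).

z_r = atanh(0.25) = 0.255413;  SE = 1/√(n−3) = 1/√23 = 0.208514
z-limits: 0.255413 ± 1.645·0.208514 = 0.255413 ± 0.343006 = [-0.087593, 0.598419]
ρ-limits: (tanh -0.087593, tanh 0.598419) = (-0.087, 0.536)

(-0.087, 0.536)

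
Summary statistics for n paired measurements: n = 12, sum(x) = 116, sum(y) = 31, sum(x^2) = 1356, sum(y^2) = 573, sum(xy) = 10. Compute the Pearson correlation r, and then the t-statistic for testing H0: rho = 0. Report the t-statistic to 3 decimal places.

-5.140

S_xy = nΣxy − ΣxΣy = 12·10 − 116·31 = 120 − 3596 = -3476
S_xx = nΣx² − (Σx)² = 12·1356 − 116² = 16272 − 13456 = 2816
S_yy = nΣy² − (Σy)² = 12·573 − 31² = 6876 − 961 = 5915
r = S_xy / √(S_xx·S_yy) = -3476 / √(2816·5915) = -3476 / √16656640 = -3476 / 4081.2547 = -0.8517
t = r·√(n−2)/√(1−r²) = -0.8517·√10 / √(1−0.725393) = -2.693312 / 0.524030 = -5.140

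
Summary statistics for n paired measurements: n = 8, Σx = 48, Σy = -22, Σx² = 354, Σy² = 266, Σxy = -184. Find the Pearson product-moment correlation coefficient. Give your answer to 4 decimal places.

Numerator: nΣxy − (Σx)(Σy) = 8·(-184) − (48)(-22) = -416
Denominator: √[(nΣx²−(Σx)²)(nΣy²−(Σy)²)]
  nΣx²−(Σx)² = 8·354 − 2304 = 528;  nΣy²−(Σy)² = 8·266 − 484 = 1644
  √(528·1644) = √868032 = 931.6823
r = -416 / 931.6823 = -0.4465

-0.4465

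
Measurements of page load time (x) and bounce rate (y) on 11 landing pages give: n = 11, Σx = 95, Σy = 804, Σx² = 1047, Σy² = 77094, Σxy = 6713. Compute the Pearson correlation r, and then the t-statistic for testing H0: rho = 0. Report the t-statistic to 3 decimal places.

-0.342

Numerator: nΣxy − (Σx)(Σy) = 11·6713 − (95)(804) = -2537
Denominator: √[(nΣx²−(Σx)²)(nΣy²−(Σy)²)]
  nΣx²−(Σx)² = 11·1047 − 9025 = 2492;  nΣy²−(Σy)² = 11·77094 − 646416 = 201618
  √(2492·201618) = √502432056 = 22414.9962
r = -2537 / 22414.9962 = -0.1132
t = r·√(n−2)/√(1−r²) = -0.1132·√9 / √(1−0.012814) = -0.339600 / 0.993572 = -0.342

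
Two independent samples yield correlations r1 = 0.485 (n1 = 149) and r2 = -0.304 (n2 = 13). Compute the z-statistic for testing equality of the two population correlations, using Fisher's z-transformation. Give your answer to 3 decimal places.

z1 = atanh(0.485) = 0.529502,  z2 = atanh(-0.304) = -0.313921
SE = √(1/(n1−3) + 1/(n2−3)) = √(1/146 + 1/10) = √(0.0068493 + 0.1000000) = √0.1068493 = 0.326878
z = (z1 − z2)/SE = (0.529502 − (-0.313921)) / 0.326878 = 0.843423 / 0.326878 = 2.580

2.580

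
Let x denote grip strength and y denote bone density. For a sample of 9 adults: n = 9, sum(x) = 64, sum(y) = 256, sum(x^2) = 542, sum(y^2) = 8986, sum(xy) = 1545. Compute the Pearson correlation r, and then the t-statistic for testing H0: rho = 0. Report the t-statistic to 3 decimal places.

-2.712

Numerator: nΣxy − (Σx)(Σy) = 9·1545 − (64)(256) = -2479
Denominator: √[(nΣx²−(Σx)²)(nΣy²−(Σy)²)]
  nΣx²−(Σx)² = 9·542 − 4096 = 782;  nΣy²−(Σy)² = 9·8986 − 65536 = 15338
  √(782·15338) = √11994316 = 3463.2811
r = -2479 / 3463.2811 = -0.7158
t = r·√(n−2)/√(1−r²) = -0.7158·√7 / √(1−0.512370) = -1.893829 / 0.698305 = -2.712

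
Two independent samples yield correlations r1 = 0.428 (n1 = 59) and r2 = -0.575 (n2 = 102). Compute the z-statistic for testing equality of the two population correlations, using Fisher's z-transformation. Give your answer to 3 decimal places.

6.653

Fisher z-transforms: z1 = atanh(0.428) = 0.457446, z2 = atanh(-0.575) = -0.654961; difference d = 1.112407
Var(d) = 1/56 + 1/99 = 0.0178571 + 0.0101010 = 0.0279581
z = d/√Var(d) = 1.112407 / √0.0279581 = 1.112407 / 0.167207 = 6.653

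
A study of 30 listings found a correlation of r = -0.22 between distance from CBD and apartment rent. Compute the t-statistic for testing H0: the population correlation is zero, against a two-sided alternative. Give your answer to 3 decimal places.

-1.193

1 − r² = 1 − 0.0484 = 0.9516;  √(1−r²) = 0.975500
√(n−2) = √28 = 5.291503
t = r·√(n−2)/√(1−r²) = -0.22 · 5.291503 / 0.975500 = -1.193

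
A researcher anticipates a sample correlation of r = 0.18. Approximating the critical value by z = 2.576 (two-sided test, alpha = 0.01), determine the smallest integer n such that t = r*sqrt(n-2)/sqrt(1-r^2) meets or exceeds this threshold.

r√(n−2)/√(1−r²) ≥ 2.576  ⇔  n−2 ≥ (2.576)²·(1−r²)/r²
(1−r²)/r² = (1−0.0324)/0.0324 = 29.8642
n ≥ 2 + 6.635776·29.8642 = 2 + 198.1721 = 200.1721
⌈200.1721⌉ = 201

201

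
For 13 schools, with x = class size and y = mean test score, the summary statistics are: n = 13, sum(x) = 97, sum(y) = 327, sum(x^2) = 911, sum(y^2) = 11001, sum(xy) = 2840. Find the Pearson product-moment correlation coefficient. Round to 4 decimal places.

Numerator: nΣxy − (Σx)(Σy) = 13·2840 − (97)(327) = 5201
Denominator: √[(nΣx²−(Σx)²)(nΣy²−(Σy)²)]
  nΣx²−(Σx)² = 13·911 − 9409 = 2434;  nΣy²−(Σy)² = 13·11001 − 106929 = 36084
  √(2434·36084) = √87828456 = 9371.6837
r = 5201 / 9371.6837 = 0.5550

0.5550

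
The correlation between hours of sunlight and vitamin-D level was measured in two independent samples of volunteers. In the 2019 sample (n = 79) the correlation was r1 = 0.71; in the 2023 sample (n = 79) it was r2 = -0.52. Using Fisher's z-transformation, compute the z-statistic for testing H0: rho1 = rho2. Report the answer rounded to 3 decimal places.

9.022

Fisher z-transforms: z1 = atanh(0.71) = 0.887184, z2 = atanh(-0.52) = -0.576340; difference d = 1.463524
Var(d) = 1/76 + 1/76 = 0.0131579 + 0.0131579 = 0.0263158
z = d/√Var(d) = 1.463524 / √0.0263158 = 1.463524 / 0.162221 = 9.022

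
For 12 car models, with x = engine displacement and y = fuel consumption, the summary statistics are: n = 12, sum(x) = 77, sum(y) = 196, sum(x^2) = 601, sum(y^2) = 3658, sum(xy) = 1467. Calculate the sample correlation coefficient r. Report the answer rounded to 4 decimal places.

S_xy = nΣxy − ΣxΣy = 12·1467 − 77·196 = 17604 − 15092 = 2512
S_xx = nΣx² − (Σx)² = 12·601 − 77² = 7212 − 5929 = 1283
S_yy = nΣy² − (Σy)² = 12·3658 − 196² = 43896 − 38416 = 5480
r = S_xy / √(S_xx·S_yy) = 2512 / √(1283·5480) = 2512 / √7030840 = 2512 / 2651.5731 = 0.9474

0.9474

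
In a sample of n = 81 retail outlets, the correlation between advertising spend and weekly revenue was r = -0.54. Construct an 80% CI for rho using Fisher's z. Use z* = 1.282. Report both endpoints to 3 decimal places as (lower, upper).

(-0.635, -0.429)

z_r = atanh(-0.54) = -0.604156;  SE = 1/√(n−3) = 1/√78 = 0.113228
z-limits: -0.604156 ± 1.282·0.113228 = -0.604156 ± 0.145158 = [-0.749314, -0.458998]
ρ-limits: (tanh -0.749314, tanh -0.458998) = (-0.635, -0.429)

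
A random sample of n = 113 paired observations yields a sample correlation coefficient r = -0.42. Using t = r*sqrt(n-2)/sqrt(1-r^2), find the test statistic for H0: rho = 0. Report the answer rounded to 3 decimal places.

-4.876

1 − r² = 1 − 0.1764 = 0.8236;  √(1−r²) = 0.907524
√(n−2) = √111 = 10.535654
t = r·√(n−2)/√(1−r²) = -0.42 · 10.535654 / 0.907524 = -4.876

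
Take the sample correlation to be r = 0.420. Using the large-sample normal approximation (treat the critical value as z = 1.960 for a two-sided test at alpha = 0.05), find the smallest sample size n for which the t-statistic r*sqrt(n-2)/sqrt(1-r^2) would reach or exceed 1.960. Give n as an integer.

r√(n−2)/√(1−r²) ≥ 1.960  ⇔  n−2 ≥ (1.960)²·(1−r²)/r²
(1−r²)/r² = (1−0.176400)/0.176400 = 4.6689
n ≥ 2 + 3.8416·4.6689 = 2 + 17.9360 = 19.9360
⌈19.9360⌉ = 20

20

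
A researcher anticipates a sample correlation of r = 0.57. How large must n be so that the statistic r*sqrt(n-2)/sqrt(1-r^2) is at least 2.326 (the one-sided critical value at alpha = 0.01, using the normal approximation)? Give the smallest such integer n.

Need r·√(n−2)/√(1−r²) ≥ 2.326
√(n−2) ≥ 2.326·√(1−0.3249) / 0.57 = 2.326·0.821645 / 0.57 = 3.3529
n−2 ≥ 11.2419  ⇒  n ≥ 13.2419
Smallest integer n = 14

14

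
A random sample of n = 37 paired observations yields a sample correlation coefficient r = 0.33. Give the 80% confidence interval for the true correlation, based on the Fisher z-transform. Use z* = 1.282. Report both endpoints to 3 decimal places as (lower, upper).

Fisher z: z_r = atanh(r) = ½·ln((1+0.33)/(1−0.33)) = 0.342828
SE(z) = 1/√(n−3) = 1/√34 = 0.171499
80% ⇒ z* = 1.282; margin = 1.282·0.171499 = 0.219862
CI on z-scale: (0.122966, 0.562690)
Back-transform: tanh(0.122966) = 0.122350, tanh(0.562690) = 0.509971

(0.122, 0.510)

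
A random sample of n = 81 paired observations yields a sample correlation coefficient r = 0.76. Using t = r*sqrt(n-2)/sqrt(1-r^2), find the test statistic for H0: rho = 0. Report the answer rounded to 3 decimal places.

1 − r² = 1 − 0.5776 = 0.4224;  √(1−r²) = 0.649923
√(n−2) = √79 = 8.888194
t = r·√(n−2)/√(1−r²) = 0.76 · 8.888194 / 0.649923 = 10.394

10.394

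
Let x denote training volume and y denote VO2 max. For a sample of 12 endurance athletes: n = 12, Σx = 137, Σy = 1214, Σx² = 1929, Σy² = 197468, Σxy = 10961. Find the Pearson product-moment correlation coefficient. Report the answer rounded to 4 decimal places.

-0.5554

S_xy = nΣxy − ΣxΣy = 12·10961 − 137·1214 = 131532 − 166318 = -34786
S_xx = nΣx² − (Σx)² = 12·1929 − 137² = 23148 − 18769 = 4379
S_yy = nΣy² − (Σy)² = 12·197468 − 1214² = 2369616 − 1473796 = 895820
r = S_xy / √(S_xx·S_yy) = -34786 / √(4379·895820) = -34786 / √3922795780 = -34786 / 62632.2264 = -0.5554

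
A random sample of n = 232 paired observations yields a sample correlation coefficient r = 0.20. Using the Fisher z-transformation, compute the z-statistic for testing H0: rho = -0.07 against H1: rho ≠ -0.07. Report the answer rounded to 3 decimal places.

4.129

Fisher z: atanh(0.20) = 0.202733, atanh(-0.07) = -0.070115
z = (z_r − z_0)·√(n−3) = (0.202733 − (-0.070115))·√229 = 0.272848 · 15.132746 = 4.129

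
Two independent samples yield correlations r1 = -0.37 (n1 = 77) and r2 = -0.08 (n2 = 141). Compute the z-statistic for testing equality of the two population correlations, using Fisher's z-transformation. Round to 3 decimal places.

-2.139

Fisher z-transforms: z1 = atanh(-0.37) = -0.388423, z2 = atanh(-0.08) = -0.080171; difference d = -0.308252
Var(d) = 1/74 + 1/138 = 0.0135135 + 0.0072464 = 0.0207599
z = d/√Var(d) = -0.308252 / √0.0207599 = -0.308252 / 0.144083 = -2.139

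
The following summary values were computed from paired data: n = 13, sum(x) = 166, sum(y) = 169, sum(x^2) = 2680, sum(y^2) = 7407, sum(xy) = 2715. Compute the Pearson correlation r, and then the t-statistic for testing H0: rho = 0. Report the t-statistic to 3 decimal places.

Numerator: nΣxy − (Σx)(Σy) = 13·2715 − (166)(169) = 7241
Denominator: √[(nΣx²−(Σx)²)(nΣy²−(Σy)²)]
  nΣx²−(Σx)² = 13·2680 − 27556 = 7284;  nΣy²−(Σy)² = 13·7407 − 28561 = 67730
  √(7284·67730) = √493345320 = 22211.3782
r = 7241 / 22211.3782 = 0.3260
t = r·√(n−2)/√(1−r²) = 0.3260·√11 / √(1−0.106276) = 1.081220 / 0.945370 = 1.144

1.144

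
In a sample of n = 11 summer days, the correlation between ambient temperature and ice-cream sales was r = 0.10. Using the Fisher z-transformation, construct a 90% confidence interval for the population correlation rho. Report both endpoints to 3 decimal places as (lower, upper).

(-0.447, 0.593)

z_r = atanh(0.10) = 0.100335;  SE = 1/√(n−3) = 1/√8 = 0.353553
z-limits: 0.100335 ± 1.645·0.353553 = 0.100335 ± 0.581595 = [-0.481260, 0.681930]
ρ-limits: (tanh -0.481260, tanh 0.681930) = (-0.447, 0.593)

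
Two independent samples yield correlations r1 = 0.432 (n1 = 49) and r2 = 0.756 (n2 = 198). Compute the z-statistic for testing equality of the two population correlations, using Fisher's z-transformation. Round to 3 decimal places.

Fisher z-transforms: z1 = atanh(0.432) = 0.462353, z2 = atanh(0.756) = 0.986813; difference d = -0.524460
Var(d) = 1/46 + 1/195 = 0.0217391 + 0.0051282 = 0.0268673
z = d/√Var(d) = -0.524460 / √0.0268673 = -0.524460 / 0.163912 = -3.200

-3.200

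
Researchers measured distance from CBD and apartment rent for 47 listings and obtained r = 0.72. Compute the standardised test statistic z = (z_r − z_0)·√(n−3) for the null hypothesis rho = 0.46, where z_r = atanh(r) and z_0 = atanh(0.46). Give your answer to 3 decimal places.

Fisher z: atanh(0.72) = 0.907645, atanh(0.46) = 0.497311
z = (z_r − z_0)·√(n−3) = (0.907645 − 0.497311)·√44 = 0.410334 · 6.633250 = 2.722

2.722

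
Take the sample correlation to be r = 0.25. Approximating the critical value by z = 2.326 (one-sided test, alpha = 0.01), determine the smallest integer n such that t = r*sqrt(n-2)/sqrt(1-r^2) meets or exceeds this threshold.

84

r√(n−2)/√(1−r²) ≥ 2.326  ⇔  n−2 ≥ (2.326)²·(1−r²)/r²
(1−r²)/r² = (1−0.0625)/0.0625 = 15.0000
n ≥ 2 + 5.410276·15.0000 = 2 + 81.1541 = 83.1541
⌈83.1541⌉ = 84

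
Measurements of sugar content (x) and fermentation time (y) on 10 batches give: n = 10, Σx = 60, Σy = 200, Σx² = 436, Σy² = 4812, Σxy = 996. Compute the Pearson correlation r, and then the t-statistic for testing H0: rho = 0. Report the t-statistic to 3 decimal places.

-4.070

S_xy = nΣxy − ΣxΣy = 10·996 − 60·200 = 9960 − 12000 = -2040
S_xx = nΣx² − (Σx)² = 10·436 − 60² = 4360 − 3600 = 760
S_yy = nΣy² − (Σy)² = 10·4812 − 200² = 48120 − 40000 = 8120
r = S_xy / √(S_xx·S_yy) = -2040 / √(760·8120) = -2040 / √6171200 = -2040 / 2484.1900 = -0.8212
t = r·√(n−2)/√(1−r²) = -0.8212·√8 / √(1−0.674369) = -2.322704 / 0.570641 = -4.070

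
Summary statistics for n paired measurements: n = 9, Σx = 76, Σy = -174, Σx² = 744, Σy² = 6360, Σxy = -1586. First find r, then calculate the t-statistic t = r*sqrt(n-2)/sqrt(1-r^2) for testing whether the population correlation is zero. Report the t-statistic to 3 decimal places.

-0.571

S_xy = nΣxy − ΣxΣy = 9·(-1586) − 76·(-174) = -14274 − (-13224) = -1050
S_xx = nΣx² − (Σx)² = 9·744 − 76² = 6696 − 5776 = 920
S_yy = nΣy² − (Σy)² = 9·6360 − (-174)² = 57240 − 30276 = 26964
r = S_xy / √(S_xx·S_yy) = -1050 / √(920·26964) = -1050 / √24806880 = -1050 / 4980.6506 = -0.2108
t = r·√(n−2)/√(1−r²) = -0.2108·√7 / √(1−0.044437) = -0.557724 / 0.977529 = -0.571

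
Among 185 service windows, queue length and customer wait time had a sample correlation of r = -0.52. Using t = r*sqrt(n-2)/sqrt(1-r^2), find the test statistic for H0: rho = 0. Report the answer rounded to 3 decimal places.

t = r·√(n−2) / √(1−r²) with r = -0.52, n = 185
  = -0.52·√183 / √(1 − 0.2704)
  = -0.52·13.527749 / 0.854166
  = -7.034429 / 0.854166 = -8.235

-8.235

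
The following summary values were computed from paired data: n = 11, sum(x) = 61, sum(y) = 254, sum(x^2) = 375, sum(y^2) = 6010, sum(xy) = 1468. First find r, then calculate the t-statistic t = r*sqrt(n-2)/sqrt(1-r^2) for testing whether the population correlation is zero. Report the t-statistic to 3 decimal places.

Numerator: nΣxy − (Σx)(Σy) = 11·1468 − (61)(254) = 654
Denominator: √[(nΣx²−(Σx)²)(nΣy²−(Σy)²)]
  nΣx²−(Σx)² = 11·375 − 3721 = 404;  nΣy²−(Σy)² = 11·6010 − 64516 = 1594
  √(404·1594) = √643976 = 802.4812
r = 654 / 802.4812 = 0.8150
t = r·√(n−2)/√(1−r²) = 0.8150·√9 / √(1−0.664225) = 2.445000 / 0.579461 = 4.219

4.219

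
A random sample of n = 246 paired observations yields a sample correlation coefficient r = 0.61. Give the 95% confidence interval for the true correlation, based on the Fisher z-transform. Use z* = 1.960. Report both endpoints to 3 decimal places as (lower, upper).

(0.525, 0.683)

z_r = atanh(0.61) = 0.708921;  SE = 1/√(n−3) = 1/√243 = 0.064150
z-limits: 0.708921 ± 1.960·0.064150 = 0.708921 ± 0.125734 = [0.583187, 0.834655]
ρ-limits: (tanh 0.583187, tanh 0.834655) = (0.525, 0.683)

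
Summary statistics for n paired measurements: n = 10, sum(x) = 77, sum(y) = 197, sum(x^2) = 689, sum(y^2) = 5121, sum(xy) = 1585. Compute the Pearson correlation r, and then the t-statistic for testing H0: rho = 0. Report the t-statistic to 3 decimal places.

Numerator: nΣxy − (Σx)(Σy) = 10·1585 − (77)(197) = 681
Denominator: √[(nΣx²−(Σx)²)(nΣy²−(Σy)²)]
  nΣx²−(Σx)² = 10·689 − 5929 = 961;  nΣy²−(Σy)² = 10·5121 − 38809 = 12401
  √(961·12401) = √11917361 = 3452.1531
r = 681 / 3452.1531 = 0.1973
t = r·√(n−2)/√(1−r²) = 0.1973·√8 / √(1−0.038927) = 0.558049 / 0.980343 = 0.569

0.569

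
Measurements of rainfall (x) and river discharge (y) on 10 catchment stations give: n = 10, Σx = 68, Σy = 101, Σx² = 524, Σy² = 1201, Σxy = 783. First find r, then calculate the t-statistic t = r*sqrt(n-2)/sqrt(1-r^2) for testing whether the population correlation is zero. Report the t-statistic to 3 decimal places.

6.260

S_xy = nΣxy − ΣxΣy = 10·783 − 68·101 = 7830 − 6868 = 962
S_xx = nΣx² − (Σx)² = 10·524 − 68² = 5240 − 4624 = 616
S_yy = nΣy² − (Σy)² = 10·1201 − 101² = 12010 − 10201 = 1809
r = S_xy / √(S_xx·S_yy) = 962 / √(616·1809) = 962 / √1114344 = 962 / 1055.6249 = 0.9113
t = r·√(n−2)/√(1−r²) = 0.9113·√8 / √(1−0.830468) = 2.577546 / 0.411743 = 6.260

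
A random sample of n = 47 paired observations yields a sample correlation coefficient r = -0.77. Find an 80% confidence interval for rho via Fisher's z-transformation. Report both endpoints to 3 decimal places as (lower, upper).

Fisher z: z_r = atanh(r) = ½·ln((1+(-0.77))/(1−(-0.77))) = -1.020328
SE(z) = 1/√(n−3) = 1/√44 = 0.150756
80% ⇒ z* = 1.282; margin = 1.282·0.150756 = 0.193269
CI on z-scale: (-1.213597, -0.827059)
Back-transform: tanh(-1.213597) = -0.837755, tanh(-0.827059) = -0.678894

(-0.838, -0.679)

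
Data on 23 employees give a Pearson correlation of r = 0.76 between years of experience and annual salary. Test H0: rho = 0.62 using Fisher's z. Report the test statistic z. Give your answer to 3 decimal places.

1.213

Fisher z: atanh(0.76) = 0.996215, atanh(0.62) = 0.725005
z = (z_r − z_0)·√(n−3) = (0.996215 − 0.725005)·√20 = 0.271210 · 4.472136 = 1.213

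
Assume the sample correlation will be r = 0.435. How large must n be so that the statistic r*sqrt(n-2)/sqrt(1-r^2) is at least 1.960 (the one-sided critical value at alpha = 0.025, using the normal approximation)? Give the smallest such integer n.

r√(n−2)/√(1−r²) ≥ 1.960  ⇔  n−2 ≥ (1.960)²·(1−r²)/r²
(1−r²)/r² = (1−0.189225)/0.189225 = 4.2847
n ≥ 2 + 3.8416·4.2847 = 2 + 16.4601 = 18.4601
⌈18.4601⌉ = 19

19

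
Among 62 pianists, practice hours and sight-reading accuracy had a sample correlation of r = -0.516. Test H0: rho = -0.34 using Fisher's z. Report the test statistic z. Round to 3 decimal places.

z_r = atanh(-0.516) = -0.570873,  z_0 = atanh(-0.34) = -0.354093
SE = 1/√(n−3) = 1/√59 = 0.130189
z = (z_r − z_0)/SE = (-0.570873 − (-0.354093)) / 0.130189 = -0.216780 / 0.130189 = -1.665

-1.665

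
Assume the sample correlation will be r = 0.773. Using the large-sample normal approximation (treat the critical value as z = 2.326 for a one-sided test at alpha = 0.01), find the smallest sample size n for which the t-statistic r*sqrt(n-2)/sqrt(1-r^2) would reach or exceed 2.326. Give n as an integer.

6

Need r·√(n−2)/√(1−r²) ≥ 2.326
√(n−2) ≥ 2.326·√(1−0.597529) / 0.773 = 2.326·0.634406 / 0.773 = 1.9090
n−2 ≥ 3.6443  ⇒  n ≥ 5.6443
Smallest integer n = 6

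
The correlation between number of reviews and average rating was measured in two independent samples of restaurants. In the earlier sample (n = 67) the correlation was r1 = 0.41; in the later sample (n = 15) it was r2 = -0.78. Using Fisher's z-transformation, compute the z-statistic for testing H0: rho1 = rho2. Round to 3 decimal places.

Fisher z-transforms: z1 = atanh(0.41) = 0.435611, z2 = atanh(-0.78) = -1.045371; difference d = 1.480982
Var(d) = 1/64 + 1/12 = 0.0156250 + 0.0833333 = 0.0989583
z = d/√Var(d) = 1.480982 / √0.0989583 = 1.480982 / 0.314576 = 4.708

4.708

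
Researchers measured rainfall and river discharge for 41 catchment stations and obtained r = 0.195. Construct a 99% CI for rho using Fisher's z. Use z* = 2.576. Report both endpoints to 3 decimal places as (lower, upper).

z_r = atanh(0.195) = 0.197530;  SE = 1/√(n−3) = 1/√38 = 0.162221
z-limits: 0.197530 ± 2.576·0.162221 = 0.197530 ± 0.417881 = [-0.220351, 0.615411]
ρ-limits: (tanh -0.220351, tanh 0.615411) = (-0.217, 0.548)

(-0.217, 0.548)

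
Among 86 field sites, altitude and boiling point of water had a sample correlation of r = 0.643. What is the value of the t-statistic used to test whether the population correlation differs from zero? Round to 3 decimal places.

t = r·√(n−2) / √(1−r²) with r = 0.643, n = 86
  = 0.643·√84 / √(1 − 0.413449)
  = 0.643·9.165151 / 0.765866
  = 5.893192 / 0.765866 = 7.695

7.695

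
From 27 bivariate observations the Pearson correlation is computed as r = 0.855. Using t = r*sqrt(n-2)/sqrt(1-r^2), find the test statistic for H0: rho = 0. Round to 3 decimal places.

t = r·√(n−2) / √(1−r²) with r = 0.855, n = 27
  = 0.855·√25 / √(1 − 0.731025)
  = 0.855·5.000000 / 0.518628
  = 4.275000 / 0.518628 = 8.243

8.243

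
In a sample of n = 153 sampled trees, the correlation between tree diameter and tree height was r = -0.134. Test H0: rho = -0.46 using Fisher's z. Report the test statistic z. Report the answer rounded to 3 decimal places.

4.440

z_r = atanh(-0.134) = -0.134811,  z_0 = atanh(-0.46) = -0.497311
SE = 1/√(n−3) = 1/√150 = 0.081650
z = (z_r − z_0)/SE = (-0.134811 − (-0.497311)) / 0.081650 = 0.362500 / 0.081650 = 4.440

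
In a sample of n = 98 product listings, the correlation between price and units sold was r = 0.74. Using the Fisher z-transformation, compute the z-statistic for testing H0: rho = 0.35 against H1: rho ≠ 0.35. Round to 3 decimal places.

z_r = atanh(0.74) = 0.950479,  z_0 = atanh(0.35) = 0.365444
SE = 1/√(n−3) = 1/√95 = 0.102598
z = (z_r − z_0)/SE = (0.950479 − 0.365444) / 0.102598 = 0.585035 / 0.102598 = 5.702

5.702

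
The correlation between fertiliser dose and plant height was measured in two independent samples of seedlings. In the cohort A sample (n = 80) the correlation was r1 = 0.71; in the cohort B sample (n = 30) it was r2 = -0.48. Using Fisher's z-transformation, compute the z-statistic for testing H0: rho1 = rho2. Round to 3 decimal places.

6.305

Fisher z-transforms: z1 = atanh(0.71) = 0.887184, z2 = atanh(-0.48) = -0.522984; difference d = 1.410168
Var(d) = 1/77 + 1/27 = 0.0129870 + 0.0370370 = 0.0500240
z = d/√Var(d) = 1.410168 / √0.0500240 = 1.410168 / 0.223660 = 6.305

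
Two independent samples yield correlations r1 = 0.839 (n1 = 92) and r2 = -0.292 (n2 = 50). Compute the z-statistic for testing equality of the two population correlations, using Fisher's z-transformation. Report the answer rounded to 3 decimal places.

8.422

z1 = atanh(0.839) = 1.217786,  z2 = atanh(-0.292) = -0.300751
SE = √(1/(n1−3) + 1/(n2−3)) = √(1/89 + 1/47) = √(0.0112360 + 0.0212766) = √0.0325126 = 0.180313
z = (z1 − z2)/SE = (1.217786 − (-0.300751)) / 0.180313 = 1.518537 / 0.180313 = 8.422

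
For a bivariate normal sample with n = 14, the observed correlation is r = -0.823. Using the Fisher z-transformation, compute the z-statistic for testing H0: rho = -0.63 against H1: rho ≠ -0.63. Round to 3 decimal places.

-1.408

Fisher z: atanh(-0.823) = -1.166045, atanh(-0.63) = -0.741416
z = (z_r − z_0)·√(n−3) = (-1.166045 − (-0.741416))·√11 = -0.424629 · 3.316625 = -1.408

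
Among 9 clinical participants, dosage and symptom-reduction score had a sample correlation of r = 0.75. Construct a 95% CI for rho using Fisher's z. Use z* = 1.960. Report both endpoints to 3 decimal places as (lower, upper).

z_r = atanh(0.75) = 0.972955;  SE = 1/√(n−3) = 1/√6 = 0.408248
z-limits: 0.972955 ± 1.960·0.408248 = 0.972955 ± 0.800166 = [0.172789, 1.773121]
ρ-limits: (tanh 0.172789, tanh 1.773121) = (0.171, 0.944)

(0.171, 0.944)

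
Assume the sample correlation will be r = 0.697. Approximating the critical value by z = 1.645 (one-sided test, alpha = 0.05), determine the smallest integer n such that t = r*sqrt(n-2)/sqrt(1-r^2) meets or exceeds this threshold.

r√(n−2)/√(1−r²) ≥ 1.645  ⇔  n−2 ≥ (1.645)²·(1−r²)/r²
(1−r²)/r² = (1−0.485809)/0.485809 = 1.0584
n ≥ 2 + 2.706025·1.0584 = 2 + 2.8641 = 4.8641
⌈4.8641⌉ = 5

5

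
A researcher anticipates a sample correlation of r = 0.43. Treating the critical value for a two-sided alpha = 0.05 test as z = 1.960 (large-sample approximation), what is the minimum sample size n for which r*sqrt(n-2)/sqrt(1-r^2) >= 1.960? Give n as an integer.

19

Need r·√(n−2)/√(1−r²) ≥ 1.960
√(n−2) ≥ 1.960·√(1−0.1849) / 0.43 = 1.960·0.902829 / 0.43 = 4.1152
n−2 ≥ 16.9349  ⇒  n ≥ 18.9349
Smallest integer n = 19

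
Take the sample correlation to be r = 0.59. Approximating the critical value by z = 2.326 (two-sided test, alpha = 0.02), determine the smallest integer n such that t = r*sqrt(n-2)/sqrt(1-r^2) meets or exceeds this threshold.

r√(n−2)/√(1−r²) ≥ 2.326  ⇔  n−2 ≥ (2.326)²·(1−r²)/r²
(1−r²)/r² = (1−0.3481)/0.3481 = 1.8727
n ≥ 2 + 5.410276·1.8727 = 2 + 10.1318 = 12.1318
⌈12.1318⌉ = 13

13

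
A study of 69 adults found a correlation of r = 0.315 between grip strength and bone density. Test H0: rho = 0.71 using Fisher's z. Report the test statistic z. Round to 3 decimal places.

-4.558

z_r = atanh(0.315) = 0.326087,  z_0 = atanh(0.71) = 0.887184
SE = 1/√(n−3) = 1/√66 = 0.123091
z = (z_r − z_0)/SE = (0.326087 − 0.887184) / 0.123091 = -0.561097 / 0.123091 = -4.558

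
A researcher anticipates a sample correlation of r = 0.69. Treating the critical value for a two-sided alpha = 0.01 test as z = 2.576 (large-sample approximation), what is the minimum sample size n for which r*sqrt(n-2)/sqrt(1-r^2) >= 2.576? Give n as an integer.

10

r√(n−2)/√(1−r²) ≥ 2.576  ⇔  n−2 ≥ (2.576)²·(1−r²)/r²
(1−r²)/r² = (1−0.4761)/0.4761 = 1.1004
n ≥ 2 + 6.635776·1.1004 = 2 + 7.3020 = 9.3020
⌈9.3020⌉ = 10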